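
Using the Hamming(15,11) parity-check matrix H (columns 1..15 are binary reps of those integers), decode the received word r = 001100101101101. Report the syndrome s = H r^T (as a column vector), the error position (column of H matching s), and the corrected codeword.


s = (1, 1, 0, 1)^T, error position = 13, corrected codeword c = 001100101101001

Compute s = H r^T mod 2 one row at a time:
  s_1 = 0 + 1 + 1 + 0 + 1 + 1 + 0 + 1 = 5 ≡ 1 (mod 2).
  s_2 = 1 + 0 + 0 + 1 + 1 + 1 + 0 + 1 = 5 ≡ 1 (mod 2).
  s_3 = 0 + 1 + 0 + 1 + 1 + 0 + 0 + 1 = 4 ≡ 0 (mod 2).
  s_4 = 0 + 1 + 0 + 1 + 1 + 0 + 1 + 1 = 5 ≡ 1 (mod 2).
s = (1, 1, 0, 1)^T — this equals column 13 of H (binary 1101), so error is at position 13.
Correct: flip bit 13 of r = 001100101101101 to get c = 001100101101001.


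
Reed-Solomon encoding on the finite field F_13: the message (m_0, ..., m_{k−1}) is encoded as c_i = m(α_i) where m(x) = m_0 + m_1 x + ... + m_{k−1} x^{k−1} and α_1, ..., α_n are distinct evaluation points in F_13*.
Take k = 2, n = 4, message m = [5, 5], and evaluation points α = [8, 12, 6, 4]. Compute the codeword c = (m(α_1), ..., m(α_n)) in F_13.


c = [6, 0, 9, 12]

Message polynomial: m(x) = 5 + 5·x (mod 13).
For each evaluation point α_i, compute m(α_i) mod 13:
  α_1 = 8: Horner steps 5 → 6, so m(8) = 6.
  α_2 = 12: Horner steps 5 → 0, so m(12) = 0.
  α_3 = 6: Horner steps 5 → 9, so m(6) = 9.
  α_4 = 4: Horner steps 5 → 12, so m(4) = 12.
Codeword c = [6, 0, 9, 12] ∈ F_13^4.


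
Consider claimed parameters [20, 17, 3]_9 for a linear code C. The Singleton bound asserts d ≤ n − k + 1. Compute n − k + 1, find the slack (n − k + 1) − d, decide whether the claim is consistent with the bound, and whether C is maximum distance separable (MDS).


Singleton RHS = n − k + 1 = 4, slack = 1, bound satisfied, not MDS.

Singleton bound: d ≤ n − k + 1.
Here n = 20, k = 17, so n − k + 1 = 4.
Given d = 3, check d ≤ 4: YES.
Slack = (n − k + 1) − d = 1.
The code is NOT MDS (slack = 1 > 0).
Description: the claimed parameters are [20, 17, 3]_9; such a code would be non-MDS.


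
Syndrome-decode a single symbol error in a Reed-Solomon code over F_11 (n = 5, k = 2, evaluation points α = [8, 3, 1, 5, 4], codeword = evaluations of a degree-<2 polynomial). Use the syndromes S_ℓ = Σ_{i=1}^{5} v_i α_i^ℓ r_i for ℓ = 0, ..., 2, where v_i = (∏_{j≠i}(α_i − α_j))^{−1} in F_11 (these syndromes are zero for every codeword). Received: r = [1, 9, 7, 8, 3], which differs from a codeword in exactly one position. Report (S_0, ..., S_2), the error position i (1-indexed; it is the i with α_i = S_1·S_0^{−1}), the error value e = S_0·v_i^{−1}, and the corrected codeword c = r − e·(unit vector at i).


S = (10, 10, 10), error at position 3, error magnitude e = 8, c = [1, 9, 10, 8, 3].

Step 1: column multipliers v_i = (∏_{j≠i}(α_i − α_j))^{−1} mod 11.
  i = 1 (α = 8): (8−3)(8−1)(8−5)(8−4) = 5·7·3·4 = 420 ≡ 2, so v_1 = 2^{−1} = 6 (mod 11).
  i = 2 (α = 3): (3−8)(3−1)(3−5)(3−4) = (−5)·2·(−2)·(−1) = −20 ≡ 2, so v_2 = 2^{−1} = 6 (mod 11).
  i = 3 (α = 1): (1−8)(1−3)(1−5)(1−4) = (−7)·(−2)·(−4)·(−3) = 168 ≡ 3, so v_3 = 3^{−1} = 4 (mod 11).
  i = 4 (α = 5): (5−8)(5−3)(5−1)(5−4) = (−3)·2·4·1 = −24 ≡ 9, so v_4 = 9^{−1} = 5 (mod 11).
  i = 5 (α = 4): (4−8)(4−3)(4−1)(4−5) = (−4)·1·3·(−1) = 12 ≡ 1, so v_5 = 1^{−1} = 1 (mod 11).
  v = [6, 6, 4, 5, 1].
Step 2: syndromes of r = [1, 9, 7, 8, 3] (all sums mod 11).
  S_0 = Σ v_i r_i = 6·1 + 6·9 + 4·7 + 5·8 + 1·3 = 131 ≡ 10.
  S_1 = Σ v_i α_i r_i = 6·8·1 + 6·3·9 + 4·1·7 + 5·5·8 + 1·4·3 = 450 ≡ 10.
  α_i^2 mod 11 = [9, 9, 1, 3, 5].
  S_2 = Σ v_i α_i^2 r_i = 6·9·1 + 6·9·9 + 4·1·7 + 5·3·8 + 1·5·3 = 703 ≡ 10.
  S = (10, 10, 10) ≠ 0, so r is not a codeword (an error is present).
Step 3: locate the error. For a single error e at position i, S_ℓ = v_i·e·α_i^ℓ, so α_err = S_1/S_0.
  S_0^{−1} = 10^{−1} = 10 (mod 11), so α_err = 10·10 = 100 ≡ 1 = α_3. Error position i = 3.
  Consistency check: S_2/S_1 = 10·10 = 100 ≡ 1 = α_err ✓ (single-error assumption holds).
Step 4: error magnitude e = S_0/v_3 = S_0·∏_{j≠3}(α_3 − α_j) = 10·3 = 30 ≡ 8 (mod 11).
Step 5: correct position 3: c_3 = r_3 − e = 7 − 8 ≡ 10 (mod 11). Hence c = [1, 9, 10, 8, 3].
  Check: interpolating c through the α_i gives m(x) = 5 + 5·x (degree < 2) with m(α_i) = c_i for every i, so c is indeed a codeword.


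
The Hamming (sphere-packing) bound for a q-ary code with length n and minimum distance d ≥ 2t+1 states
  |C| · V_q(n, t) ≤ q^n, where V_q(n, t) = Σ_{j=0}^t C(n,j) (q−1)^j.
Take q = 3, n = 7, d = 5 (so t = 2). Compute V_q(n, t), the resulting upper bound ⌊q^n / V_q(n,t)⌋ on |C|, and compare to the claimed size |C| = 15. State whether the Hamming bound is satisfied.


V_q(n, t) = 99, q^n = 2187, Hamming bound = 22, |C| = 15 ≤ bound (satisfied).

Step 1: Compute V_q(n, t) = Σ_{j=0}^2 C(n, j) (q−1)^j.
  j = 0: C(7,0)·(2)^0 = 1·1 = 1.
  j = 1: C(7,1)·(2)^1 = 7·2 = 14.
  j = 2: C(7,2)·(2)^2 = 21·4 = 84.
  V_q(n, t) = 1 + 14 + 84 = 99.
Step 2: q^n = 3^7 = 2187.
Step 3: Hamming bound ⌊q^n / V_q(n,t)⌋ = ⌊2187/99⌋ = 22.
Step 4: Compare |C| = 15 to 22: satisfied.
The claimed |C| lies below the Hamming bound.


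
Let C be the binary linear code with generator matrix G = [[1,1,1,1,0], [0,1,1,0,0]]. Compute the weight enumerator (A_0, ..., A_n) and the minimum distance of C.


Weight distribution: A_0 = 1, A_2 = 2, A_4 = 1. Minimum distance d = 2.

Enumerate all 2^2 = 4 messages m ∈ F_2^2.
For each, compute codeword c = mG in F_2^5, then tally its weight.
  m = 00 → c = 00000, weight = 0.
  m = 10 → c = 11110, weight = 4.
  m = 01 → c = 01100, weight = 2.
  m = 11 → c = 10010, weight = 2.
Tally weights:
  weight 0: 1 codewords.
  weight 2: 2 codewords.
  weight 4: 1 codewords.
Minimum distance d = smallest w > 0 with A_w > 0 = 2.
Sanity: Σ A_w = 4 = 2^2 = 4 ✓.


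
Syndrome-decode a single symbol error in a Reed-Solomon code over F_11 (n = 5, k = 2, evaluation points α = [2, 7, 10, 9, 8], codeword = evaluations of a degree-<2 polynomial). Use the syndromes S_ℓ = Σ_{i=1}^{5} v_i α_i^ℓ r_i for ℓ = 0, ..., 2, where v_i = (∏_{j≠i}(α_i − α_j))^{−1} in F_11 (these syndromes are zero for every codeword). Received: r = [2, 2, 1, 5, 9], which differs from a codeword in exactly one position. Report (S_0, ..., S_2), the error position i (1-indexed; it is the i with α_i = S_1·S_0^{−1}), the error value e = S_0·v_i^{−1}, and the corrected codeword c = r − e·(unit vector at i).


S = (3, 6, 1), error at position 1, error magnitude e = 2, c = [0, 2, 1, 5, 9].

Step 1: column multipliers v_i = (∏_{j≠i}(α_i − α_j))^{−1} mod 11.
  i = 1 (α = 2): (2−7)(2−10)(2−9)(2−8) = (−5)·(−8)·(−7)·(−6) = 1680 ≡ 8, so v_1 = 8^{−1} = 7 (mod 11).
  i = 2 (α = 7): (7−2)(7−10)(7−9)(7−8) = 5·(−3)·(−2)·(−1) = −30 ≡ 3, so v_2 = 3^{−1} = 4 (mod 11).
  i = 3 (α = 10): (10−2)(10−7)(10−9)(10−8) = 8·3·1·2 = 48 ≡ 4, so v_3 = 4^{−1} = 3 (mod 11).
  i = 4 (α = 9): (9−2)(9−7)(9−10)(9−8) = 7·2·(−1)·1 = −14 ≡ 8, so v_4 = 8^{−1} = 7 (mod 11).
  i = 5 (α = 8): (8−2)(8−7)(8−10)(8−9) = 6·1·(−2)·(−1) = 12 ≡ 1, so v_5 = 1^{−1} = 1 (mod 11).
  v = [7, 4, 3, 7, 1].
Step 2: syndromes of r = [2, 2, 1, 5, 9] (all sums mod 11).
  S_0 = Σ v_i r_i = 7·2 + 4·2 + 3·1 + 7·5 + 1·9 = 69 ≡ 3.
  S_1 = Σ v_i α_i r_i = 7·2·2 + 4·7·2 + 3·10·1 + 7·9·5 + 1·8·9 = 501 ≡ 6.
  α_i^2 mod 11 = [4, 5, 1, 4, 9].
  S_2 = Σ v_i α_i^2 r_i = 7·4·2 + 4·5·2 + 3·1·1 + 7·4·5 + 1·9·9 = 320 ≡ 1.
  S = (3, 6, 1) ≠ 0, so r is not a codeword (an error is present).
Step 3: locate the error. For a single error e at position i, S_ℓ = v_i·e·α_i^ℓ, so α_err = S_1/S_0.
  S_0^{−1} = 3^{−1} = 4 (mod 11), so α_err = 6·4 = 24 ≡ 2 = α_1. Error position i = 1.
  Consistency check: S_2/S_1 = 1·2 = 2 ≡ 2 = α_err ✓ (single-error assumption holds).
Step 4: error magnitude e = S_0/v_1 = S_0·∏_{j≠1}(α_1 − α_j) = 3·8 = 24 ≡ 2 (mod 11).
Step 5: correct position 1: c_1 = r_1 − e = 2 − 2 ≡ 0 (mod 11). Hence c = [0, 2, 1, 5, 9].
  Check: interpolating c through the α_i gives m(x) = 8 + 7·x (degree < 2) with m(α_i) = c_i for every i, so c is indeed a codeword.


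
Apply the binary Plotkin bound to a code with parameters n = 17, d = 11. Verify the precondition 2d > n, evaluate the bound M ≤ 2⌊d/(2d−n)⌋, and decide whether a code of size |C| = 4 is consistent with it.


Plotkin bound M ≤ 4; given |C| = 4 ≤ bound (satisfied).

Check applicability: 2d = 22, n = 17.
2d − n = 5 > 0, so Plotkin applies.
Compute d/(2d−n) = 11/5 ≈ 2.2000.
⌊d/(2d−n)⌋ = 2.
Plotkin bound: M ≤ 2·2 = 4.
Given |C| = 4, check: satisfied.
This |C| is at the Plotkin bound.


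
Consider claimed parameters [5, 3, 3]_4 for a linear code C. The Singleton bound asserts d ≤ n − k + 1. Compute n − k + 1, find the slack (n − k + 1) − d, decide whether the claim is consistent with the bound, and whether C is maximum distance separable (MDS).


Singleton RHS = n − k + 1 = 3, slack = 0, bound satisfied, MDS.

Singleton bound: d ≤ n − k + 1.
Here n = 5, k = 3, so n − k + 1 = 3.
Given d = 3, check d ≤ 3: YES.
Slack = (n − k + 1) − d = 0.
The code is MDS (slack = 0).
Description: the claimed parameters are [5, 3, 3]_4; such a code would be MDS (meets Singleton bound).


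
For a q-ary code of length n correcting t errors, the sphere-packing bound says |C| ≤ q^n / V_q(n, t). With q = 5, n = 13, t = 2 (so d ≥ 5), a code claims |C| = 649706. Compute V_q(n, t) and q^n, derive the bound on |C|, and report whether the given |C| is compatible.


V_q(n, t) = 1301, q^n = 1220703125, Hamming bound = 938280, |C| = 649706 ≤ bound (satisfied).

Step 1: Compute V_q(n, t) = Σ_{j=0}^2 C(n, j) (q−1)^j.
  j = 0: C(13,0)·(4)^0 = 1·1 = 1.
  j = 1: C(13,1)·(4)^1 = 13·4 = 52.
  j = 2: C(13,2)·(4)^2 = 78·16 = 1248.
  V_q(n, t) = 1 + 52 + 1248 = 1301.
Step 2: q^n = 5^13 = 1220703125.
Step 3: Hamming bound ⌊q^n / V_q(n,t)⌋ = ⌊1220703125/1301⌋ = 938280.
Step 4: Compare |C| = 649706 to 938280: satisfied.
The claimed |C| lies below the Hamming bound.


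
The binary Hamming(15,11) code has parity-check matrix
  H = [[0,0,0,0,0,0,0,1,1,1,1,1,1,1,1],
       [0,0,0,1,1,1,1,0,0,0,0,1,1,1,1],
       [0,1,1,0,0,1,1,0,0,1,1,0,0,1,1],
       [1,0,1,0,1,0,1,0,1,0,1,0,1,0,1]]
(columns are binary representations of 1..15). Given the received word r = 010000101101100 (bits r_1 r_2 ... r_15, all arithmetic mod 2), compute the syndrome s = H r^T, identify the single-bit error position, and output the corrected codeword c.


s = (0, 1, 1, 1)^T, error position = 7, corrected codeword c = 010000001101100

Compute s = H r^T mod 2 one row at a time:
  s_1 = 0 + 1 + 1 + 0 + 1 + 1 + 0 + 0 = 4 ≡ 0 (mod 2).
  s_2 = 0 + 0 + 0 + 1 + 1 + 1 + 0 + 0 = 3 ≡ 1 (mod 2).
  s_3 = 1 + 0 + 0 + 1 + 1 + 0 + 0 + 0 = 3 ≡ 1 (mod 2).
  s_4 = 0 + 0 + 0 + 1 + 1 + 0 + 1 + 0 = 3 ≡ 1 (mod 2).
s = (0, 1, 1, 1)^T — this equals column 7 of H (binary 0111), so error is at position 7.
Correct: flip bit 7 of r = 010000101101100 to get c = 010000001101100.


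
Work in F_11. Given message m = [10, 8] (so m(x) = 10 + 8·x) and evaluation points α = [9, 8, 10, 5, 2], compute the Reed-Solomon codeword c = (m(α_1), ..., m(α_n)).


c = [5, 8, 2, 6, 4]

Message polynomial: m(x) = 10 + 8·x (mod 11).
For each evaluation point α_i, compute m(α_i) mod 11:
  α_1 = 9: Horner steps 8 → 5, so m(9) = 5.
  α_2 = 8: Horner steps 8 → 8, so m(8) = 8.
  α_3 = 10: Horner steps 8 → 2, so m(10) = 2.
  α_4 = 5: Horner steps 8 → 6, so m(5) = 6.
  α_5 = 2: Horner steps 8 → 4, so m(2) = 4.
Codeword c = [5, 8, 2, 6, 4] ∈ F_11^5.


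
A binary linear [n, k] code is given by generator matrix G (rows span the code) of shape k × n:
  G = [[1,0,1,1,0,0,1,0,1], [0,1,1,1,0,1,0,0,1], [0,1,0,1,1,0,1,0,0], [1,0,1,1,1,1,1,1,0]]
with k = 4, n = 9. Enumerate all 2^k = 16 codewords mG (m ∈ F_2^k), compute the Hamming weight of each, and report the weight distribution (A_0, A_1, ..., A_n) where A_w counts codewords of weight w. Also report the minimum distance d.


Weight distribution: A_0 = 1, A_3 = 1, A_4 = 5, A_5 = 6, A_6 = 2, A_7 = 1. Minimum distance d = 3.

Enumerate all 2^4 = 16 messages m ∈ F_2^4.
For each, compute codeword c = mG in F_2^9, then tally its weight.
  m = 0000 → c = 000000000, weight = 0.
  m = 1000 → c = 101100101, weight = 5.
  m = 0100 → c = 011101001, weight = 5.
  m = 1100 → c = 110001100, weight = 4.
  m = 0010 → c = 010110100, weight = 4.
  m = 1010 → c = 111010001, weight = 5.
  m = 0110 → c = 001011101, weight = 5.
  m = 1110 → c = 100111000, weight = 4.
  m = 0001 → c = 101111110, weight = 7.
  m = 1001 → c = 000011011, weight = 4.
  m = 0101 → c = 110010111, weight = 6.
  m = 1101 → c = 011110010, weight = 5.
  m = 0011 → c = 111001010, weight = 5.
  m = 1011 → c = 010101111, weight = 6.
  m = 0111 → c = 100100011, weight = 4.
  m = 1111 → c = 001000110, weight = 3.
Tally weights:
  weight 0: 1 codewords.
  weight 3: 1 codewords.
  weight 4: 5 codewords.
  weight 5: 6 codewords.
  weight 6: 2 codewords.
  weight 7: 1 codewords.
Minimum distance d = smallest w > 0 with A_w > 0 = 3.
Sanity: Σ A_w = 16 = 2^4 = 16 ✓.


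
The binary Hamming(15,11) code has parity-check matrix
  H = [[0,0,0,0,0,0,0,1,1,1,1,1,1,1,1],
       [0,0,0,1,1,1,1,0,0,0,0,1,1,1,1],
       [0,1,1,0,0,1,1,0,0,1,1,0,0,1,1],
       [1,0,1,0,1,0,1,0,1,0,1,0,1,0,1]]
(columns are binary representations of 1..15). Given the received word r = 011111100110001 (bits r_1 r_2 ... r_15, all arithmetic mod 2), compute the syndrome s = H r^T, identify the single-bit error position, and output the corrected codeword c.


s = (1, 1, 1, 1)^T, error position = 15, corrected codeword c = 011111100110000

Compute s = H r^T mod 2 one row at a time:
  s_1 = 0 + 0 + 1 + 1 + 0 + 0 + 0 + 1 = 3 ≡ 1 (mod 2).
  s_2 = 1 + 1 + 1 + 1 + 0 + 0 + 0 + 1 = 5 ≡ 1 (mod 2).
  s_3 = 1 + 1 + 1 + 1 + 1 + 1 + 0 + 1 = 7 ≡ 1 (mod 2).
  s_4 = 0 + 1 + 1 + 1 + 0 + 1 + 0 + 1 = 5 ≡ 1 (mod 2).
s = (1, 1, 1, 1)^T — this equals column 15 of H (binary 1111), so error is at position 15.
Correct: flip bit 15 of r = 011111100110001 to get c = 011111100110000.


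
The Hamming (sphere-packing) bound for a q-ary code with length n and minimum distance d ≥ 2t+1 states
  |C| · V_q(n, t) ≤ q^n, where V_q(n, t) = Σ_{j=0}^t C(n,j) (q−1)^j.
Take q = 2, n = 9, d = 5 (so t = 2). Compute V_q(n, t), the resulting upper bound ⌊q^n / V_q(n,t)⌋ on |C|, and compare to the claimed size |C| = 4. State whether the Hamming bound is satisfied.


V_q(n, t) = 46, q^n = 512, Hamming bound = 11, |C| = 4 ≤ bound (satisfied).

Step 1: Compute V_q(n, t) = Σ_{j=0}^2 C(n, j) (q−1)^j.
  j = 0: C(9,0)·(1)^0 = 1·1 = 1.
  j = 1: C(9,1)·(1)^1 = 9·1 = 9.
  j = 2: C(9,2)·(1)^2 = 36·1 = 36.
  V_q(n, t) = 1 + 9 + 36 = 46.
Step 2: q^n = 2^9 = 512.
Step 3: Hamming bound ⌊q^n / V_q(n,t)⌋ = ⌊512/46⌋ = 11.
Step 4: Compare |C| = 4 to 11: satisfied.
The claimed |C| lies below the Hamming bound.


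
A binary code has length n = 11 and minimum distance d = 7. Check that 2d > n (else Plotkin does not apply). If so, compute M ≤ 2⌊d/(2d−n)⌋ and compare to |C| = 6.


Plotkin bound M ≤ 4; given |C| = 6 > bound (violated).

Check applicability: 2d = 14, n = 11.
2d − n = 3 > 0, so Plotkin applies.
Compute d/(2d−n) = 7/3 ≈ 2.3333.
⌊d/(2d−n)⌋ = 2.
Plotkin bound: M ≤ 2·2 = 4.
Given |C| = 6, check: VIOLATED.
This |C| is above the Plotkin bound, so no binary code with n = 11, d = 7 and 6 codewords exists.


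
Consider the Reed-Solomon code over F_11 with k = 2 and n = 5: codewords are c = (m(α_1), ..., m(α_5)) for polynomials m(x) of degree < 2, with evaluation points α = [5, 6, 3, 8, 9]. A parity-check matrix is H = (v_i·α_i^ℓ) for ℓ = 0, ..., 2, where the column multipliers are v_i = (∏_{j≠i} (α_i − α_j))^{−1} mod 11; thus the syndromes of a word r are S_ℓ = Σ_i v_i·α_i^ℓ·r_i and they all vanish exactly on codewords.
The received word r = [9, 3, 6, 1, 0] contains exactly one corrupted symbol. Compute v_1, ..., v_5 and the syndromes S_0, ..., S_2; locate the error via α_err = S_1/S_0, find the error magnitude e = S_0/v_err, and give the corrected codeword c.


S = (3, 4, 9), error at position 1, error magnitude e = 5, c = [4, 3, 6, 1, 0].

Step 1: column multipliers v_i = (∏_{j≠i}(α_i − α_j))^{−1} mod 11.
  i = 1 (α = 5): (5−6)(5−3)(5−8)(5−9) = (−1)·2·(−3)·(−4) = −24 ≡ 9, so v_1 = 9^{−1} = 5 (mod 11).
  i = 2 (α = 6): (6−5)(6−3)(6−8)(6−9) = 1·3·(−2)·(−3) = 18 ≡ 7, so v_2 = 7^{−1} = 8 (mod 11).
  i = 3 (α = 3): (3−5)(3−6)(3−8)(3−9) = (−2)·(−3)·(−5)·(−6) = 180 ≡ 4, so v_3 = 4^{−1} = 3 (mod 11).
  i = 4 (α = 8): (8−5)(8−6)(8−3)(8−9) = 3·2·5·(−1) = −30 ≡ 3, so v_4 = 3^{−1} = 4 (mod 11).
  i = 5 (α = 9): (9−5)(9−6)(9−3)(9−8) = 4·3·6·1 = 72 ≡ 6, so v_5 = 6^{−1} = 2 (mod 11).
  v = [5, 8, 3, 4, 2].
Step 2: syndromes of r = [9, 3, 6, 1, 0] (all sums mod 11).
  S_0 = Σ v_i r_i = 5·9 + 8·3 + 3·6 + 4·1 + 2·0 = 91 ≡ 3.
  S_1 = Σ v_i α_i r_i = 5·5·9 + 8·6·3 + 3·3·6 + 4·8·1 + 2·9·0 = 455 ≡ 4.
  α_i^2 mod 11 = [3, 3, 9, 9, 4].
  S_2 = Σ v_i α_i^2 r_i = 5·3·9 + 8·3·3 + 3·9·6 + 4·9·1 + 2·4·0 = 405 ≡ 9.
  S = (3, 4, 9) ≠ 0, so r is not a codeword (an error is present).
Step 3: locate the error. For a single error e at position i, S_ℓ = v_i·e·α_i^ℓ, so α_err = S_1/S_0.
  S_0^{−1} = 3^{−1} = 4 (mod 11), so α_err = 4·4 = 16 ≡ 5 = α_1. Error position i = 1.
  Consistency check: S_2/S_1 = 9·3 = 27 ≡ 5 = α_err ✓ (single-error assumption holds).
Step 4: error magnitude e = S_0/v_1 = S_0·∏_{j≠1}(α_1 − α_j) = 3·9 = 27 ≡ 5 (mod 11).
Step 5: correct position 1: c_1 = r_1 − e = 9 − 5 ≡ 4 (mod 11). Hence c = [4, 3, 6, 1, 0].
  Check: interpolating c through the α_i gives m(x) = 9 + 10·x (degree < 2) with m(α_i) = c_i for every i, so c is indeed a codeword.


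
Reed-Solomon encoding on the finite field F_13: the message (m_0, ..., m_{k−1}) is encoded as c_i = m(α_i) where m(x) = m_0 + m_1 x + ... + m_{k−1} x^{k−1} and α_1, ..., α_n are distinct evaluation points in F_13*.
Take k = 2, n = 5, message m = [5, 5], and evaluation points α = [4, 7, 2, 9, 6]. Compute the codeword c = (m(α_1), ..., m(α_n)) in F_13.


c = [12, 1, 2, 11, 9]

Message polynomial: m(x) = 5 + 5·x (mod 13).
For each evaluation point α_i, compute m(α_i) mod 13:
  α_1 = 4: Horner steps 5 → 12, so m(4) = 12.
  α_2 = 7: Horner steps 5 → 1, so m(7) = 1.
  α_3 = 2: Horner steps 5 → 2, so m(2) = 2.
  α_4 = 9: Horner steps 5 → 11, so m(9) = 11.
  α_5 = 6: Horner steps 5 → 9, so m(6) = 9.
Codeword c = [12, 1, 2, 11, 9] ∈ F_13^5.


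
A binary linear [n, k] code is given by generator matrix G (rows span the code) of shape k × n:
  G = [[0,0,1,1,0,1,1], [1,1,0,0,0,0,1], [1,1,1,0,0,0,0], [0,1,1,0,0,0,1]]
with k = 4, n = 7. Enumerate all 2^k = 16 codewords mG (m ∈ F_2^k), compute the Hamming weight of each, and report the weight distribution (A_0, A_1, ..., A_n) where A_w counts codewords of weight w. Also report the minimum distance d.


Weight distribution: A_0 = 1, A_1 = 1, A_2 = 4, A_3 = 4, A_4 = 3, A_5 = 3. Minimum distance d = 1.

Enumerate all 2^4 = 16 messages m ∈ F_2^4.
For each, compute codeword c = mG in F_2^7, then tally its weight.
  m = 0000 → c = 0000000, weight = 0.
  m = 1000 → c = 0011011, weight = 4.
  m = 0100 → c = 1100001, weight = 3.
  m = 1100 → c = 1111010, weight = 5.
  m = 0010 → c = 1110000, weight = 3.
  m = 1010 → c = 1101011, weight = 5.
  m = 0110 → c = 0010001, weight = 2.
  m = 1110 → c = 0001010, weight = 2.
  m = 0001 → c = 0110001, weight = 3.
  m = 1001 → c = 0101010, weight = 3.
  m = 0101 → c = 1010000, weight = 2.
  m = 1101 → c = 1001011, weight = 4.
  m = 0011 → c = 1000001, weight = 2.
  m = 1011 → c = 1011010, weight = 4.
  m = 0111 → c = 0100000, weight = 1.
  m = 1111 → c = 0111011, weight = 5.
Tally weights:
  weight 0: 1 codewords.
  weight 1: 1 codewords.
  weight 2: 4 codewords.
  weight 3: 4 codewords.
  weight 4: 3 codewords.
  weight 5: 3 codewords.
Minimum distance d = smallest w > 0 with A_w > 0 = 1.
Sanity: Σ A_w = 16 = 2^4 = 16 ✓.


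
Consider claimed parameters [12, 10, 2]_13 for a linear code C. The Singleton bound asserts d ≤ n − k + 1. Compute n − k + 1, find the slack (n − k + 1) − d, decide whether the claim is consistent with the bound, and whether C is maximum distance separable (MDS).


Singleton RHS = n − k + 1 = 3, slack = 1, bound satisfied, not MDS.

Singleton bound: d ≤ n − k + 1.
Here n = 12, k = 10, so n − k + 1 = 3.
Given d = 2, check d ≤ 3: YES.
Slack = (n − k + 1) − d = 1.
The code is NOT MDS (slack = 1 > 0).
Description: the claimed parameters are [12, 10, 2]_13; such a code would be non-MDS.


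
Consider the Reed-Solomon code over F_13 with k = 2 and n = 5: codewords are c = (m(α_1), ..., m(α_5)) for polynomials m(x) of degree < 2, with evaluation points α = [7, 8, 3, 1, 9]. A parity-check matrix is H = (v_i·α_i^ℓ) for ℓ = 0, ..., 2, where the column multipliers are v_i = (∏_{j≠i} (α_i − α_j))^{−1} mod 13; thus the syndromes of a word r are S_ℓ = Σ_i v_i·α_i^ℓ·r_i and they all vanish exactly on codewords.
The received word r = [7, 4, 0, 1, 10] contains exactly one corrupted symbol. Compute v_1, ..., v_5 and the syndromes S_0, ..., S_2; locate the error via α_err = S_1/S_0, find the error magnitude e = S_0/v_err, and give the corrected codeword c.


S = (1, 7, 10), error at position 1, error magnitude e = 9, c = [11, 4, 0, 1, 10].

Step 1: column multipliers v_i = (∏_{j≠i}(α_i − α_j))^{−1} mod 13.
  i = 1 (α = 7): (7−8)(7−3)(7−1)(7−9) = (−1)·4·6·(−2) = 48 ≡ 9, so v_1 = 9^{−1} = 3 (mod 13).
  i = 2 (α = 8): (8−7)(8−3)(8−1)(8−9) = 1·5·7·(−1) = −35 ≡ 4, so v_2 = 4^{−1} = 10 (mod 13).
  i = 3 (α = 3): (3−7)(3−8)(3−1)(3−9) = (−4)·(−5)·2·(−6) = −240 ≡ 7, so v_3 = 7^{−1} = 2 (mod 13).
  i = 4 (α = 1): (1−7)(1−8)(1−3)(1−9) = (−6)·(−7)·(−2)·(−8) = 672 ≡ 9, so v_4 = 9^{−1} = 3 (mod 13).
  i = 5 (α = 9): (9−7)(9−8)(9−3)(9−1) = 2·1·6·8 = 96 ≡ 5, so v_5 = 5^{−1} = 8 (mod 13).
  v = [3, 10, 2, 3, 8].
Step 2: syndromes of r = [7, 4, 0, 1, 10] (all sums mod 13).
  S_0 = Σ v_i r_i = 3·7 + 10·4 + 2·0 + 3·1 + 8·10 = 144 ≡ 1.
  S_1 = Σ v_i α_i r_i = 3·7·7 + 10·8·4 + 2·3·0 + 3·1·1 + 8·9·10 = 1190 ≡ 7.
  α_i^2 mod 13 = [10, 12, 9, 1, 3].
  S_2 = Σ v_i α_i^2 r_i = 3·10·7 + 10·12·4 + 2·9·0 + 3·1·1 + 8·3·10 = 933 ≡ 10.
  S = (1, 7, 10) ≠ 0, so r is not a codeword (an error is present).
Step 3: locate the error. For a single error e at position i, S_ℓ = v_i·e·α_i^ℓ, so α_err = S_1/S_0.
  S_0^{−1} = 1^{−1} = 1 (mod 13), so α_err = 7·1 = 7 ≡ 7 = α_1. Error position i = 1.
  Consistency check: S_2/S_1 = 10·2 = 20 ≡ 7 = α_err ✓ (single-error assumption holds).
Step 4: error magnitude e = S_0/v_1 = S_0·∏_{j≠1}(α_1 − α_j) = 1·9 = 9 ≡ 9 (mod 13).
Step 5: correct position 1: c_1 = r_1 − e = 7 − 9 ≡ 11 (mod 13). Hence c = [11, 4, 0, 1, 10].
  Check: interpolating c through the α_i gives m(x) = 8 + 6·x (degree < 2) with m(α_i) = c_i for every i, so c is indeed a codeword.


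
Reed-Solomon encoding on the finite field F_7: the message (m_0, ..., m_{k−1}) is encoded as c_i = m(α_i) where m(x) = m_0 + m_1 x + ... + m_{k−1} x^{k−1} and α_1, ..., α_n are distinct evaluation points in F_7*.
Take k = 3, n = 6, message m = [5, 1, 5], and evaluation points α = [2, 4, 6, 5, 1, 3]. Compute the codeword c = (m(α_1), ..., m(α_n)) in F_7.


c = [6, 5, 2, 2, 4, 4]

Message polynomial: m(x) = 5 + 1·x + 5·x^2 (mod 7).
For each evaluation point α_i, compute m(α_i) mod 7:
  α_1 = 2: Horner steps 5 → 4 → 6, so m(2) = 6.
  α_2 = 4: Horner steps 5 → 0 → 5, so m(4) = 5.
  α_3 = 6: Horner steps 5 → 3 → 2, so m(6) = 2.
  α_4 = 5: Horner steps 5 → 5 → 2, so m(5) = 2.
  α_5 = 1: Horner steps 5 → 6 → 4, so m(1) = 4.
  α_6 = 3: Horner steps 5 → 2 → 4, so m(3) = 4.
Codeword c = [6, 5, 2, 2, 4, 4] ∈ F_7^6.


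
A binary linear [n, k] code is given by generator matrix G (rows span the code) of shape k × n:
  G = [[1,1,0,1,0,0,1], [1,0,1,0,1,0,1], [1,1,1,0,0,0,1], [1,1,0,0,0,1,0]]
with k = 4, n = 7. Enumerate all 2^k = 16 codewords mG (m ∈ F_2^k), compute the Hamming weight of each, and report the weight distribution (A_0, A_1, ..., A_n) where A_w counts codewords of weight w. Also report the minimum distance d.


Weight distribution: A_0 = 1, A_2 = 2, A_3 = 4, A_4 = 5, A_5 = 4. Minimum distance d = 2.

Enumerate all 2^4 = 16 messages m ∈ F_2^4.
For each, compute codeword c = mG in F_2^7, then tally its weight.
  m = 0000 → c = 0000000, weight = 0.
  m = 1000 → c = 1101001, weight = 4.
  m = 0100 → c = 1010101, weight = 4.
  m = 1100 → c = 0111100, weight = 4.
  m = 0010 → c = 1110001, weight = 4.
  m = 1010 → c = 0011000, weight = 2.
  m = 0110 → c = 0100100, weight = 2.
  m = 1110 → c = 1001101, weight = 4.
  m = 0001 → c = 1100010, weight = 3.
  m = 1001 → c = 0001011, weight = 3.
  m = 0101 → c = 0110111, weight = 5.
  m = 1101 → c = 1011110, weight = 5.
  m = 0011 → c = 0010011, weight = 3.
  m = 1011 → c = 1111010, weight = 5.
  m = 0111 → c = 1000110, weight = 3.
  m = 1111 → c = 0101111, weight = 5.
Tally weights:
  weight 0: 1 codewords.
  weight 2: 2 codewords.
  weight 3: 4 codewords.
  weight 4: 5 codewords.
  weight 5: 4 codewords.
Minimum distance d = smallest w > 0 with A_w > 0 = 2.
Sanity: Σ A_w = 16 = 2^4 = 16 ✓.


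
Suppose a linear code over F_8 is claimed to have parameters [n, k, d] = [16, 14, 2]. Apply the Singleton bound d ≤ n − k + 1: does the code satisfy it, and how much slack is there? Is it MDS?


Singleton RHS = n − k + 1 = 3, slack = 1, bound satisfied, not MDS.

Singleton bound: d ≤ n − k + 1.
Here n = 16, k = 14, so n − k + 1 = 3.
Given d = 2, check d ≤ 3: YES.
Slack = (n − k + 1) − d = 1.
The code is NOT MDS (slack = 1 > 0).
Description: the claimed parameters are [16, 14, 2]_8; such a code would be non-MDS.


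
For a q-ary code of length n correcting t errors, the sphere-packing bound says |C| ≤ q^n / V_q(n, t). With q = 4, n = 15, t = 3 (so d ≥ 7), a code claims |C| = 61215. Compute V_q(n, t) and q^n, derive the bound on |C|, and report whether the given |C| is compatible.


V_q(n, t) = 13276, q^n = 1073741824, Hamming bound = 80878, |C| = 61215 ≤ bound (satisfied).

Step 1: Compute V_q(n, t) = Σ_{j=0}^3 C(n, j) (q−1)^j.
  j = 0: C(15,0)·(3)^0 = 1·1 = 1.
  j = 1: C(15,1)·(3)^1 = 15·3 = 45.
  j = 2: C(15,2)·(3)^2 = 105·9 = 945.
  j = 3: C(15,3)·(3)^3 = 455·27 = 12285.
  V_q(n, t) = 1 + 45 + 945 + 12285 = 13276.
Step 2: q^n = 4^15 = 1073741824.
Step 3: Hamming bound ⌊q^n / V_q(n,t)⌋ = ⌊1073741824/13276⌋ = 80878.
Step 4: Compare |C| = 61215 to 80878: satisfied.
The claimed |C| lies below the Hamming bound.


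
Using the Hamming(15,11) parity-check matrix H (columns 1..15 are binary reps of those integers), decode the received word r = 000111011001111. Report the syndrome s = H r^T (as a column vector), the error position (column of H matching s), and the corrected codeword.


s = (0, 1, 1, 0)^T, error position = 6, corrected codeword c = 000110011001111

Compute s = H r^T mod 2 one row at a time:
  s_1 = 1 + 1 + 0 + 0 + 1 + 1 + 1 + 1 = 6 ≡ 0 (mod 2).
  s_2 = 1 + 1 + 1 + 0 + 1 + 1 + 1 + 1 = 7 ≡ 1 (mod 2).
  s_3 = 0 + 0 + 1 + 0 + 0 + 0 + 1 + 1 = 3 ≡ 1 (mod 2).
  s_4 = 0 + 0 + 1 + 0 + 1 + 0 + 1 + 1 = 4 ≡ 0 (mod 2).
s = (0, 1, 1, 0)^T — this equals column 6 of H (binary 0110), so error is at position 6.
Correct: flip bit 6 of r = 000111011001111 to get c = 000110011001111.


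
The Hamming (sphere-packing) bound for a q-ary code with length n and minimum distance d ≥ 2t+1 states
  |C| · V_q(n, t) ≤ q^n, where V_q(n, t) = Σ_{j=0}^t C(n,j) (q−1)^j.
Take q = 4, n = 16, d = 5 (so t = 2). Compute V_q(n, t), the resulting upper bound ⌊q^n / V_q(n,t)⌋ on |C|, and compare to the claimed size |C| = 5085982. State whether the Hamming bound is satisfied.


V_q(n, t) = 1129, q^n = 4294967296, Hamming bound = 3804222, |C| = 5085982 > bound (violated).

Step 1: Compute V_q(n, t) = Σ_{j=0}^2 C(n, j) (q−1)^j.
  j = 0: C(16,0)·(3)^0 = 1·1 = 1.
  j = 1: C(16,1)·(3)^1 = 16·3 = 48.
  j = 2: C(16,2)·(3)^2 = 120·9 = 1080.
  V_q(n, t) = 1 + 48 + 1080 = 1129.
Step 2: q^n = 4^16 = 4294967296.
Step 3: Hamming bound ⌊q^n / V_q(n,t)⌋ = ⌊4294967296/1129⌋ = 3804222.
Step 4: Compare |C| = 5085982 to 3804222: violated.
The claimed |C| lies above the Hamming bound, so no 4-ary code of length 16 with d ≥ 5 can have 5085982 codewords.


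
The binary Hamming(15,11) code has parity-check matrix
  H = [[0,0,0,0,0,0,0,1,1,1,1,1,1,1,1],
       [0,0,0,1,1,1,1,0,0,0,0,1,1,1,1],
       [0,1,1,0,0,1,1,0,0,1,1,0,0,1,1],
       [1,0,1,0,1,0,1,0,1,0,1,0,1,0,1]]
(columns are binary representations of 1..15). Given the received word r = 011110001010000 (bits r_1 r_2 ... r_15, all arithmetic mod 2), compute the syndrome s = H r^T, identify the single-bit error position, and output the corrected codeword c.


s = (0, 0, 1, 0)^T, error position = 2, corrected codeword c = 001110001010000

Compute s = H r^T mod 2 one row at a time:
  s_1 = 0 + 1 + 0 + 1 + 0 + 0 + 0 + 0 = 2 ≡ 0 (mod 2).
  s_2 = 1 + 1 + 0 + 0 + 0 + 0 + 0 + 0 = 2 ≡ 0 (mod 2).
  s_3 = 1 + 1 + 0 + 0 + 0 + 1 + 0 + 0 = 3 ≡ 1 (mod 2).
  s_4 = 0 + 1 + 1 + 0 + 1 + 1 + 0 + 0 = 4 ≡ 0 (mod 2).
s = (0, 0, 1, 0)^T — this equals column 2 of H (binary 0010), so error is at position 2.
Correct: flip bit 2 of r = 011110001010000 to get c = 001110001010000.


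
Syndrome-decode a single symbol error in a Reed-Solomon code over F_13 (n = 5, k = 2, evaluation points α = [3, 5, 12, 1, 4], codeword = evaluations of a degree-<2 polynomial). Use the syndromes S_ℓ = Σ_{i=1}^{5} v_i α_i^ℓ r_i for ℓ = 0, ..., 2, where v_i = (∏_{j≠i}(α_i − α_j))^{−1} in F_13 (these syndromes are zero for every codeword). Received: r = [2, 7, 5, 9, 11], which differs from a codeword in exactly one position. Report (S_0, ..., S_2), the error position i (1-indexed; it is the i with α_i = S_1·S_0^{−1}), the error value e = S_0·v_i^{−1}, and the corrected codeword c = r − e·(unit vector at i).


S = (3, 3, 3), error at position 4, error magnitude e = 12, c = [2, 7, 5, 10, 11].

Step 1: column multipliers v_i = (∏_{j≠i}(α_i − α_j))^{−1} mod 13.
  i = 1 (α = 3): (3−5)(3−12)(3−1)(3−4) = (−2)·(−9)·2·(−1) = −36 ≡ 3, so v_1 = 3^{−1} = 9 (mod 13).
  i = 2 (α = 5): (5−3)(5−12)(5−1)(5−4) = 2·(−7)·4·1 = −56 ≡ 9, so v_2 = 9^{−1} = 3 (mod 13).
  i = 3 (α = 12): (12−3)(12−5)(12−1)(12−4) = 9·7·11·8 = 5544 ≡ 6, so v_3 = 6^{−1} = 11 (mod 13).
  i = 4 (α = 1): (1−3)(1−5)(1−12)(1−4) = (−2)·(−4)·(−11)·(−3) = 264 ≡ 4, so v_4 = 4^{−1} = 10 (mod 13).
  i = 5 (α = 4): (4−3)(4−5)(4−12)(4−1) = 1·(−1)·(−8)·3 = 24 ≡ 11, so v_5 = 11^{−1} = 6 (mod 13).
  v = [9, 3, 11, 10, 6].
Step 2: syndromes of r = [2, 7, 5, 9, 11] (all sums mod 13).
  S_0 = Σ v_i r_i = 9·2 + 3·7 + 11·5 + 10·9 + 6·11 = 250 ≡ 3.
  S_1 = Σ v_i α_i r_i = 9·3·2 + 3·5·7 + 11·12·5 + 10·1·9 + 6·4·11 = 1173 ≡ 3.
  α_i^2 mod 13 = [9, 12, 1, 1, 3].
  S_2 = Σ v_i α_i^2 r_i = 9·9·2 + 3·12·7 + 11·1·5 + 10·1·9 + 6·3·11 = 757 ≡ 3.
  S = (3, 3, 3) ≠ 0, so r is not a codeword (an error is present).
Step 3: locate the error. For a single error e at position i, S_ℓ = v_i·e·α_i^ℓ, so α_err = S_1/S_0.
  S_0^{−1} = 3^{−1} = 9 (mod 13), so α_err = 3·9 = 27 ≡ 1 = α_4. Error position i = 4.
  Consistency check: S_2/S_1 = 3·9 = 27 ≡ 1 = α_err ✓ (single-error assumption holds).
Step 4: error magnitude e = S_0/v_4 = S_0·∏_{j≠4}(α_4 − α_j) = 3·4 = 12 ≡ 12 (mod 13).
Step 5: correct position 4: c_4 = r_4 − e = 9 − 12 ≡ 10 (mod 13). Hence c = [2, 7, 5, 10, 11].
  Check: interpolating c through the α_i gives m(x) = 1 + 9·x (degree < 2) with m(α_i) = c_i for every i, so c is indeed a codeword.


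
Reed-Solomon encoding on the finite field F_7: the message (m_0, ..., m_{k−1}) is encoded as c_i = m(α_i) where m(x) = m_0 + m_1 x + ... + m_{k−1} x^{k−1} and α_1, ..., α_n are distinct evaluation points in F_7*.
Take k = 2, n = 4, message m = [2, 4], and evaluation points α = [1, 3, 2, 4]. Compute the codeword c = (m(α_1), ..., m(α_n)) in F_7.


c = [6, 0, 3, 4]

Message polynomial: m(x) = 2 + 4·x (mod 7).
For each evaluation point α_i, compute m(α_i) mod 7:
  α_1 = 1: Horner steps 4 → 6, so m(1) = 6.
  α_2 = 3: Horner steps 4 → 0, so m(3) = 0.
  α_3 = 2: Horner steps 4 → 3, so m(2) = 3.
  α_4 = 4: Horner steps 4 → 4, so m(4) = 4.
Codeword c = [6, 0, 3, 4] ∈ F_7^4.


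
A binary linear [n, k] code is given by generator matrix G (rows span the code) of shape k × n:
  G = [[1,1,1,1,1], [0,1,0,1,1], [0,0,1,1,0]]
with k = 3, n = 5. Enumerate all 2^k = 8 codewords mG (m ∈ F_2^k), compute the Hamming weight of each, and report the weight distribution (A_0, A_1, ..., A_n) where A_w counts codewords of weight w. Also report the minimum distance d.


Weight distribution: A_0 = 1, A_2 = 3, A_3 = 3, A_5 = 1. Minimum distance d = 2.

Enumerate all 2^3 = 8 messages m ∈ F_2^3.
For each, compute codeword c = mG in F_2^5, then tally its weight.
  m = 000 → c = 00000, weight = 0.
  m = 100 → c = 11111, weight = 5.
  m = 010 → c = 01011, weight = 3.
  m = 110 → c = 10100, weight = 2.
  m = 001 → c = 00110, weight = 2.
  m = 101 → c = 11001, weight = 3.
  m = 011 → c = 01101, weight = 3.
  m = 111 → c = 10010, weight = 2.
Tally weights:
  weight 0: 1 codewords.
  weight 2: 3 codewords.
  weight 3: 3 codewords.
  weight 5: 1 codewords.
Minimum distance d = smallest w > 0 with A_w > 0 = 2.
Sanity: Σ A_w = 8 = 2^3 = 8 ✓.


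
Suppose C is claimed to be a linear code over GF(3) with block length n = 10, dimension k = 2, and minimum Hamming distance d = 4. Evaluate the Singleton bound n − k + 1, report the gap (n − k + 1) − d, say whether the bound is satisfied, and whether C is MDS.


Singleton RHS = n − k + 1 = 9, slack = 5, bound satisfied, not MDS.

Singleton bound: d ≤ n − k + 1.
Here n = 10, k = 2, so n − k + 1 = 9.
Given d = 4, check d ≤ 9: YES.
Slack = (n − k + 1) − d = 5.
The code is NOT MDS (slack = 5 > 0).
Description: the claimed parameters are [10, 2, 4]_3; such a code would be non-MDS.


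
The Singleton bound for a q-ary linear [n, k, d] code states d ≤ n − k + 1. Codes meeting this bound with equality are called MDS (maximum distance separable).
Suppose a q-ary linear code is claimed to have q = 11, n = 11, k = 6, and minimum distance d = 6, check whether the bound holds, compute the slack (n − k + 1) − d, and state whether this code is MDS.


Singleton RHS = n − k + 1 = 6, slack = 0, bound satisfied, MDS.

Singleton bound: d ≤ n − k + 1.
Here n = 11, k = 6, so n − k + 1 = 6.
Given d = 6, check d ≤ 6: YES.
Slack = (n − k + 1) − d = 0.
The code is MDS (slack = 0).
Description: the claimed parameters are [11, 6, 6]_11; such a code would be MDS (meets Singleton bound).


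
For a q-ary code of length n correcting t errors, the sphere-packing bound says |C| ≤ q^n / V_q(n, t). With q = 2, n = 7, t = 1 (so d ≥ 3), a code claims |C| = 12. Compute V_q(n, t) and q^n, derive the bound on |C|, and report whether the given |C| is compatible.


V_q(n, t) = 8, q^n = 128, Hamming bound = 16, |C| = 12 ≤ bound (satisfied).

Step 1: Compute V_q(n, t) = Σ_{j=0}^1 C(n, j) (q−1)^j.
  j = 0: C(7,0)·(1)^0 = 1·1 = 1.
  j = 1: C(7,1)·(1)^1 = 7·1 = 7.
  V_q(n, t) = 1 + 7 = 8.
Step 2: q^n = 2^7 = 128.
Step 3: Hamming bound ⌊q^n / V_q(n,t)⌋ = ⌊128/8⌋ = 16.
Step 4: Compare |C| = 12 to 16: satisfied.
The claimed |C| lies below the Hamming bound.


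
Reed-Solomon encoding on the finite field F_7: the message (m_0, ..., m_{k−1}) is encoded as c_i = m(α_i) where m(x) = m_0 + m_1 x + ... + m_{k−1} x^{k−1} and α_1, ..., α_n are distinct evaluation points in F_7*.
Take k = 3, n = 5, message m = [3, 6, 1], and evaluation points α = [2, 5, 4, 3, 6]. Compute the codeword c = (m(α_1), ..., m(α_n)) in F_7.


c = [5, 2, 1, 2, 5]

Message polynomial: m(x) = 3 + 6·x + 1·x^2 (mod 7).
For each evaluation point α_i, compute m(α_i) mod 7:
  α_1 = 2: Horner steps 1 → 1 → 5, so m(2) = 5.
  α_2 = 5: Horner steps 1 → 4 → 2, so m(5) = 2.
  α_3 = 4: Horner steps 1 → 3 → 1, so m(4) = 1.
  α_4 = 3: Horner steps 1 → 2 → 2, so m(3) = 2.
  α_5 = 6: Horner steps 1 → 5 → 5, so m(6) = 5.
Codeword c = [5, 2, 1, 2, 5] ∈ F_7^5.


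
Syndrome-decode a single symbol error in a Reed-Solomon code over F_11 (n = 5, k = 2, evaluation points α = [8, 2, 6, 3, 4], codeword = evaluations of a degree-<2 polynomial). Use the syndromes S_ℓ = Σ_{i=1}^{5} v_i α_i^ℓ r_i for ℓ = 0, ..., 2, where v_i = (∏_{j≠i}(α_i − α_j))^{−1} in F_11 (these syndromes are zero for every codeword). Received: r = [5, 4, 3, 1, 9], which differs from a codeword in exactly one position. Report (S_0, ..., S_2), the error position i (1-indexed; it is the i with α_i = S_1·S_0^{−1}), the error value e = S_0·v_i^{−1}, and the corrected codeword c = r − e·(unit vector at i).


S = (7, 1, 8), error at position 1, error magnitude e = 8, c = [8, 4, 3, 1, 9].

Step 1: column multipliers v_i = (∏_{j≠i}(α_i − α_j))^{−1} mod 11.
  i = 1 (α = 8): (8−2)(8−6)(8−3)(8−4) = 6·2·5·4 = 240 ≡ 9, so v_1 = 9^{−1} = 5 (mod 11).
  i = 2 (α = 2): (2−8)(2−6)(2−3)(2−4) = (−6)·(−4)·(−1)·(−2) = 48 ≡ 4, so v_2 = 4^{−1} = 3 (mod 11).
  i = 3 (α = 6): (6−8)(6−2)(6−3)(6−4) = (−2)·4·3·2 = −48 ≡ 7, so v_3 = 7^{−1} = 8 (mod 11).
  i = 4 (α = 3): (3−8)(3−2)(3−6)(3−4) = (−5)·1·(−3)·(−1) = −15 ≡ 7, so v_4 = 7^{−1} = 8 (mod 11).
  i = 5 (α = 4): (4−8)(4−2)(4−6)(4−3) = (−4)·2·(−2)·1 = 16 ≡ 5, so v_5 = 5^{−1} = 9 (mod 11).
  v = [5, 3, 8, 8, 9].
Step 2: syndromes of r = [5, 4, 3, 1, 9] (all sums mod 11).
  S_0 = Σ v_i r_i = 5·5 + 3·4 + 8·3 + 8·1 + 9·9 = 150 ≡ 7.
  S_1 = Σ v_i α_i r_i = 5·8·5 + 3·2·4 + 8·6·3 + 8·3·1 + 9·4·9 = 716 ≡ 1.
  α_i^2 mod 11 = [9, 4, 3, 9, 5].
  S_2 = Σ v_i α_i^2 r_i = 5·9·5 + 3·4·4 + 8·3·3 + 8·9·1 + 9·5·9 = 822 ≡ 8.
  S = (7, 1, 8) ≠ 0, so r is not a codeword (an error is present).
Step 3: locate the error. For a single error e at position i, S_ℓ = v_i·e·α_i^ℓ, so α_err = S_1/S_0.
  S_0^{−1} = 7^{−1} = 8 (mod 11), so α_err = 1·8 = 8 ≡ 8 = α_1. Error position i = 1.
  Consistency check: S_2/S_1 = 8·1 = 8 ≡ 8 = α_err ✓ (single-error assumption holds).
Step 4: error magnitude e = S_0/v_1 = S_0·∏_{j≠1}(α_1 − α_j) = 7·9 = 63 ≡ 8 (mod 11).
Step 5: correct position 1: c_1 = r_1 − e = 5 − 8 ≡ 8 (mod 11). Hence c = [8, 4, 3, 1, 9].
  Check: interpolating c through the α_i gives m(x) = 10 + 8·x (degree < 2) with m(α_i) = c_i for every i, so c is indeed a codeword.


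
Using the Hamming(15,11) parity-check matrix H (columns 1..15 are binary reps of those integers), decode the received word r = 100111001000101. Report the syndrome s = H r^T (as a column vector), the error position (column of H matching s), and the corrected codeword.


s = (1, 1, 0, 1)^T, error position = 13, corrected codeword c = 100111001000001

Compute s = H r^T mod 2 one row at a time:
  s_1 = 0 + 1 + 0 + 0 + 0 + 1 + 0 + 1 = 3 ≡ 1 (mod 2).
  s_2 = 1 + 1 + 1 + 0 + 0 + 1 + 0 + 1 = 5 ≡ 1 (mod 2).
  s_3 = 0 + 0 + 1 + 0 + 0 + 0 + 0 + 1 = 2 ≡ 0 (mod 2).
  s_4 = 1 + 0 + 1 + 0 + 1 + 0 + 1 + 1 = 5 ≡ 1 (mod 2).
s = (1, 1, 0, 1)^T — this equals column 13 of H (binary 1101), so error is at position 13.
Correct: flip bit 13 of r = 100111001000101 to get c = 100111001000001.
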